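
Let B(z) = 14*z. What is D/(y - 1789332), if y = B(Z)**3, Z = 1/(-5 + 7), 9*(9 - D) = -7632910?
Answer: -7632991/16100901 ≈ -0.47407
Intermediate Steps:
D = 7632991/9 (D = 9 - 1/9*(-7632910) = 9 + 7632910/9 = 7632991/9 ≈ 8.4811e+5)
Z = 1/2 ≈ 0.50000
y = 343 (y = (14*(1/2))**3 = 7**3 = 343)
D/(y - 1789332) = 7632991/(9*(343 - 1789332)) = (7632991/9)/(-1788989) = (7632991/9)*(-1/1788989) = -7632991/16100901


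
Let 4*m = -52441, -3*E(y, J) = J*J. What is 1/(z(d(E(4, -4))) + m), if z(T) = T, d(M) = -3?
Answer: -4/52453 ≈ -7.6259e-5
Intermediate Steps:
E(y, J) = -J**2/3 (E(y, J) = -J*J/3 = -J**2/3)
m = -52441/4 (m = (1/4)*(-52441) = -52441/4 ≈ -13110.)
1/(z(d(E(4, -4))) + m) = 1/(-3 - 52441/4) = 1/(-52453/4) = -4/52453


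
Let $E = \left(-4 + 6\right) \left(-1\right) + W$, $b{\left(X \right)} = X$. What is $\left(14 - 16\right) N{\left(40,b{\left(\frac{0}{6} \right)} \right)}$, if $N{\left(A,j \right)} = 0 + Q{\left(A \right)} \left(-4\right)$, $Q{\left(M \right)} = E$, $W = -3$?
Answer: $-40$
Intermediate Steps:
$E = -5$ ($E = \left(-4 + 6\right) \left(-1\right) - 3 = 2 \left(-1\right) - 3 = -2 - 3 = -5$)
$Q{\left(M \right)} = -5$
$N{\left(A,j \right)} = 20$ ($N{\left(A,j \right)} = 0 - -20 = 0 + 20 = 20$)
$\left(14 - 16\right) N{\left(40,b{\left(\frac{0}{6} \right)} \right)} = \left(14 - 16\right) 20 = \left(-2\right) 20 = -40$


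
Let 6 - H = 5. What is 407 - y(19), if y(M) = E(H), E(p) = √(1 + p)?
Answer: 407 - √2 ≈ 405.59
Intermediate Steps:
H = 1 (H = 6 - 1*5 = 6 - 5 = 1)
y(M) = √2 (y(M) = √(1 + 1) = √2)
407 - y(19) = 407 - √2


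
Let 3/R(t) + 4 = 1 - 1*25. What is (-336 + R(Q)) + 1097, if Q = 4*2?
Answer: 21305/28 ≈ 760.89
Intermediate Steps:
Q = 8
R(t) = -3/28 (R(t) = 3/(-4 + (1 - 1*25)) = 3/(-4 + (1 - 25)) = 3/(-4 - 24) = 3/(-28) = 3*(-1/28) = -3/28)
(-336 + R(Q)) + 1097 = (-336 - 3/28) + 1097 = -9411/28 + 1097 = 21305/28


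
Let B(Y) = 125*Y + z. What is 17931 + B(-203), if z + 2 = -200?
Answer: -7646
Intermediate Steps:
z = -202 (z = -2 - 200 = -202)
B(Y) = -202 + 125*Y (B(Y) = 125*Y - 202 = -202 + 125*Y)
17931 + B(-203) = 17931 + (-202 + 125*(-203)) = 17931 + (-202 - 25375) = 17931 - 25577 = -7646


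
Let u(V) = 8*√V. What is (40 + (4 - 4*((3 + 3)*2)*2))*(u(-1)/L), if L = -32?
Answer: 13*I ≈ 13.0*I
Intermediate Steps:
(40 + (4 - 4*((3 + 3)*2)*2))*(u(-1)/L) = (40 + (4 - 4*((3 + 3)*2)*2))*((8*√(-1))/(-32)) = (40 + (4 - 4*(6*2)*2))*((8*I)*(-1/32)) = (40 + (4 - 4*12*2))*(-I/4) = (40 + (4 - 48*2))*(-I/4) = (40 + (4 - 1*96))*(-I/4) = (40 + (4 - 96))*(-I/4) = (40 - 92)*(-I/4) = -(-13)*I = 13*I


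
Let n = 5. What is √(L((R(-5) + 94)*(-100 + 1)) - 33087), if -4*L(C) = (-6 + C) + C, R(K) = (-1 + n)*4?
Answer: I*√110562/2 ≈ 166.25*I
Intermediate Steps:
R(K) = 16 (R(K) = (-1 + 5)*4 = 4*4 = 16)
L(C) = 3/2 - C/2 (L(C) = -((-6 + C) + C)/4 = -(-6 + 2*C)/4 = 3/2 - C/2)
√(L((R(-5) + 94)*(-100 + 1)) - 33087) = √((3/2 - (16 + 94)*(-100 + 1)/2) - 33087) = √((3/2 - 55*(-99)) - 33087) = √((3/2 - ½*(-10890)) - 33087) = √((3/2 + 5445) - 33087) = √(10893/2 - 33087) = √(-55281/2) = I*√110562/2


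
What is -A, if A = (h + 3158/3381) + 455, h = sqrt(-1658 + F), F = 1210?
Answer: -1541513/3381 - 8*I*sqrt(7) ≈ -455.93 - 21.166*I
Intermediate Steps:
h = 8*I*sqrt(7) (h = sqrt(-1658 + 1210) = sqrt(-448) = 8*I*sqrt(7) ≈ 21.166*I)
A = 1541513/3381 + 8*I*sqrt(7) (A = (8*I*sqrt(7) + 3158/3381) + 455 = (3158/3381 + 8*I*sqrt(7)) + 455 = 1541513/3381 + 8*I*sqrt(7) ≈ 455.93 + 21.166*I)
-A = -(1541513/3381 + 8*I*sqrt(7)) = -1541513/3381 - 8*I*sqrt(7)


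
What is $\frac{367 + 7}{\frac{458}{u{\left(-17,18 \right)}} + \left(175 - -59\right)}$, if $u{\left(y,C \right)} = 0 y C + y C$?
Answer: $\frac{57222}{35573} \approx 1.6086$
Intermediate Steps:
$u{\left(y,C \right)} = C y$ ($u{\left(y,C \right)} = 0 C + C y = 0 + C y = C y$)
$\frac{367 + 7}{\frac{458}{u{\left(-17,18 \right)}} + \left(175 - -59\right)} = \frac{367 + 7}{\frac{458}{18 \left(-17\right)} + \left(175 - -59\right)} = \frac{374}{\frac{458}{-306} + \left(175 + 59\right)} = \frac{374}{458 \left(- \frac{1}{306}\right) + 234} = \frac{374}{- \frac{229}{153} + 234} = \frac{374}{\frac{35573}{153}} = 374 \cdot \frac{153}{35573} = \frac{57222}{35573}$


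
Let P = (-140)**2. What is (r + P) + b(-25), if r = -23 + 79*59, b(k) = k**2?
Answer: 24863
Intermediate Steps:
P = 19600
r = 4638 (r = -23 + 4661 = 4638)
(r + P) + b(-25) = (4638 + 19600) + (-25)**2 = 24238 + 625 = 24863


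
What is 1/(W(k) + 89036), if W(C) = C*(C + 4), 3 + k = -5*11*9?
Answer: 1/335048 ≈ 2.9846e-6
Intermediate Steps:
k = -498 (k = -3 - 5*11*9 = -3 - 55*9 = -3 - 495 = -498)
W(C) = C*(4 + C)
1/(W(k) + 89036) = 1/(-498*(4 - 498) + 89036) = 1/(-498*(-494) + 89036) = 1/(246012 + 89036) = 1/335048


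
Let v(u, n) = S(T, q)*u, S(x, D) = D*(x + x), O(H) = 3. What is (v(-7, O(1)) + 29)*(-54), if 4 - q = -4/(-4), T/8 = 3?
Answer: 52866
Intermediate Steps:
T = 24 (T = 8*3 = 24)
q = 3 (q = 4 - (-4)/(-4) = 4 - (-4)*(-1)/4 = 4 - 1*1 = 4 - 1 = 3)
S(x, D) = 2*D*x (S(x, D) = D*(2*x) = 2*D*x)
v(u, n) = 144*u (v(u, n) = (2*3*24)*u = 144*u)
(v(-7, O(1)) + 29)*(-54) = (144*(-7) + 29)*(-54) = (-1008 + 29)*(-54) = -979*(-54) = 52866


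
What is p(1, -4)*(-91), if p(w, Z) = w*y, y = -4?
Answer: 364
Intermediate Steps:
p(w, Z) = -4*w (p(w, Z) = w*(-4) = -4*w)
p(1, -4)*(-91) = -4*1*(-91) = -4*(-91) = 364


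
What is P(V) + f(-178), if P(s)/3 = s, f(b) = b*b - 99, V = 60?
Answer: 31765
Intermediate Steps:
f(b) = -99 + b² (f(b) = b² - 99 = -99 + b²)
P(s) = 3*s
P(V) + f(-178) = 3*60 + (-99 + (-178)²) = 180 + (-99 + 31684) = 180 + 31585 = 31765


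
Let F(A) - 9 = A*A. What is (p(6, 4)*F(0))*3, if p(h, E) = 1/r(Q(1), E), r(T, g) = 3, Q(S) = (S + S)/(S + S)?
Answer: 9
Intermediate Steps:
Q(S) = 1 (Q(S) = (2*S)/((2*S)) = (2*S)*(1/(2*S)) = 1)
F(A) = 9 + A² (F(A) = 9 + A*A = 9 + A²)
p(h, E) = ⅓ (p(h, E) = 1/3 = ⅓)
(p(6, 4)*F(0))*3 = ((9 + 0²)/3)*3 = ((9 + 0)/3)*3 = ((⅓)*9)*3 = 3*3 = 9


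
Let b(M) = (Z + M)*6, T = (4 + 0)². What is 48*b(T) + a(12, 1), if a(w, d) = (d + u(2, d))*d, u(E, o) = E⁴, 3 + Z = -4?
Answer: 2609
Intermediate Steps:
Z = -7 (Z = -3 - 4 = -7)
T = 16 (T = 4² = 16)
a(w, d) = d*(16 + d) (a(w, d) = (d + 2⁴)*d = (d + 16)*d = (16 + d)*d = d*(16 + d))
b(M) = -42 + 6*M (b(M) = (-7 + M)*6 = -42 + 6*M)
48*b(T) + a(12, 1) = 48*(-42 + 6*16) + 1*(16 + 1) = 48*(-42 + 96) + 1*17 = 48*54 + 17 = 2592 + 17 = 2609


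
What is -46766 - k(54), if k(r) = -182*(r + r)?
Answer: -27110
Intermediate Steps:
k(r) = -364*r
-46766 - k(54) = -46766 - (-364)*54 = -46766 - 1*(-19656) = -46766 + 19656 = -27110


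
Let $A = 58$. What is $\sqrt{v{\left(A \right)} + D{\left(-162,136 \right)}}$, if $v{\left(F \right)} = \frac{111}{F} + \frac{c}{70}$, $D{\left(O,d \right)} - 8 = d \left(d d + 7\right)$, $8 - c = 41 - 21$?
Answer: $\frac{13 \sqrt{61360389790}}{2030} \approx 1586.3$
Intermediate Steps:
$c = -12$ ($c = 8 - \left(41 - 21\right) = 8 - 20 = -12$)
$D{\left(O,d \right)} = 8 + d \left(7 + d^{2}\right)$ ($D{\left(O,d \right)} = 8 + d \left(d d + 7\right) = 8 + d \left(d^{2} + 7\right) = 8 + d \left(7 + d^{2}\right)$)
$v{\left(F \right)} = - \frac{6}{35} + \frac{111}{F}$ ($v{\left(F \right)} = \frac{111}{F} - \frac{12}{70} = \frac{111}{F} - \frac{6}{35} = - \frac{6}{35} + \frac{111}{F}$)
$\sqrt{v{\left(A \right)} + D{\left(-162,136 \right)}} = \sqrt{\left(- \frac{6}{35} + \frac{111}{58}\right) + \left(8 + 136^{3} + 7 \cdot 136\right)} = \sqrt{\left(- \frac{6}{35} + 111 \cdot \frac{1}{58}\right) + \left(8 + 2515456 + 952\right)} = \sqrt{\left(- \frac{6}{35} + \frac{111}{58}\right) + 2516416} = \sqrt{\frac{3537}{2030} + 2516416} = \sqrt{\frac{5108328017}{2030}} = \frac{13 \sqrt{61360389790}}{2030}$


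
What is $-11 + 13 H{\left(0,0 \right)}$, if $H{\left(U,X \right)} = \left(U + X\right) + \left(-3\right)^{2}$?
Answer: $106$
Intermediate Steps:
$H{\left(U,X \right)} = 9 + U + X$ ($H{\left(U,X \right)} = \left(U + X\right) + 9 = 9 + U + X$)
$-11 + 13 H{\left(0,0 \right)} = -11 + 13 \left(9 + 0 + 0\right) = -11 + 13 \cdot 9 = -11 + 117 = 106$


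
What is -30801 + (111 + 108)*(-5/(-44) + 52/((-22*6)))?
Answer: -1357945/44 ≈ -30862.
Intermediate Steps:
-30801 + (111 + 108)*(-5/(-44) + 52/((-22*6))) = -30801 + 219*(-5*(-1/44) + 52/(-132)) = -30801 + 219*(5/44 + 52*(-1/132)) = -30801 + 219*(5/44 - 13/33) = -30801 + 219*(-37/132) = -30801 - 2701/44 = -1357945/44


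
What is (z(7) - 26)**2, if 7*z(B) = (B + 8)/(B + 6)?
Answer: 5527201/8281 ≈ 667.46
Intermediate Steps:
z(B) = (8 + B)/(7*(6 + B)) (z(B) = ((B + 8)/(B + 6))/7 = ((8 + B)/(6 + B))/7 = (8 + B)/(7*(6 + B)))
(z(7) - 26)**2 = ((8 + 7)/(7*(6 + 7)) - 26)**2 = ((1/7)*15/13 - 26)**2 = ((1/7)*(1/13)*15 - 26)**2 = (15/91 - 26)**2 = (-2351/91)**2 = 5527201/8281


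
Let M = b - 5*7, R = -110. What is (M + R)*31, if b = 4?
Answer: -4371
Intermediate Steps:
M = -31 (M = 4 - 5*7 = 4 - 35 = -31)
(M + R)*31 = (-31 - 110)*31 = -141*31 = -4371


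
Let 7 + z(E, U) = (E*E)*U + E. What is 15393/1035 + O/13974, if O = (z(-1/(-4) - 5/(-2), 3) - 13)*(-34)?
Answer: 11237147/756240 ≈ 14.859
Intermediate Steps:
z(E, U) = -7 + E + U*E**2 (z(E, U) = -7 + ((E*E)*U + E) = -7 + (E**2*U + E) = -7 + (U*E**2 + E) = -7 + (E + U*E**2) = -7 + E + U*E**2)
O = -1479/8 (O = ((-7 + (-1/(-4) - 5/(-2)) + 3*(-1/(-4) - 5/(-2))**2) - 13)*(-34) = ((-7 + (-1*(-1/4) - 5*(-1/2)) + 3*(-1*(-1/4) - 5*(-1/2))**2) - 13)*(-34) = ((-7 + (1/4 + 5/2) + 3*(1/4 + 5/2)**2) - 13)*(-34) = ((-7 + 11/4 + 3*(11/4)**2) - 13)*(-34) = ((-7 + 11/4 + 3*(121/16)) - 13)*(-34) = ((-7 + 11/4 + 363/16) - 13)*(-34) = (295/16 - 13)*(-34) = (87/16)*(-34) = -1479/8 ≈ -184.88)
15393/1035 + O/13974 = 15393/1035 - 1479/8/13974 = 15393*(1/1035) - 1479/8*1/13974 = 5131/345 - 29/2192 = 11237147/756240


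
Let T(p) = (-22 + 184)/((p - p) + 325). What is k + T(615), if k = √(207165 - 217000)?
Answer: 162/325 + I*√9835 ≈ 0.49846 + 99.172*I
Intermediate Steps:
T(p) = 162/325 (T(p) = 162/(0 + 325) = 162/325)
k = I*√9835 (k = √(-9835) = I*√9835 ≈ 99.172*I)
k + T(615) = I*√9835 + 162/325 = 162/325 + I*√9835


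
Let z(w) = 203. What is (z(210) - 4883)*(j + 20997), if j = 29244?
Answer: -235127880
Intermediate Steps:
(z(210) - 4883)*(j + 20997) = (203 - 4883)*(29244 + 20997) = -4680*50241 = -235127880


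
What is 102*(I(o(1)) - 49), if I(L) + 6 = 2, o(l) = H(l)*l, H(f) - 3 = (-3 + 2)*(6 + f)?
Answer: -5406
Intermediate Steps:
H(f) = -3 - f (H(f) = 3 + (-3 + 2)*(6 + f) = 3 - (6 + f) = 3 + (-6 - f) = -3 - f)
o(l) = l*(-3 - l) (o(l) = (-3 - l)*l = l*(-3 - l))
I(L) = -4 (I(L) = -6 + 2 = -4)
102*(I(o(1)) - 49) = 102*(-4 - 49) = 102*(-53) = -5406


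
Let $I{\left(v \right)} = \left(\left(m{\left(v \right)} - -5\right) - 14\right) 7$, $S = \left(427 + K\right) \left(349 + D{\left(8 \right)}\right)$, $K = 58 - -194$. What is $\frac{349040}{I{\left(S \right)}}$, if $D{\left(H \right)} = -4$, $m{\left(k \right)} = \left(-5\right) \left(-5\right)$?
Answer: $\frac{21815}{7} \approx 3116.4$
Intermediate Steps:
$m{\left(k \right)} = 25$
$K = 252$ ($K = 58 + 194 = 252$)
$S = 234255$ ($S = \left(427 + 252\right) \left(349 - 4\right) = 679 \cdot 345 = 234255$)
$I{\left(v \right)} = 112$ ($I{\left(v \right)} = \left(\left(25 - -5\right) - 14\right) 7 = \left(\left(25 + 5\right) - 14\right) 7 = \left(30 - 14\right) 7 = 16 \cdot 7 = 112$)
$\frac{349040}{I{\left(S \right)}} = \frac{349040}{112} = 349040 \cdot \frac{1}{112} = \frac{21815}{7}$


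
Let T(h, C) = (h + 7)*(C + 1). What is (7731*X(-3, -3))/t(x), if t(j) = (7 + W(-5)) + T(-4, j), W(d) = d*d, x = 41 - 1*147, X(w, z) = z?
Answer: 23193/283 ≈ 81.954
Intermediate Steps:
x = -106 (x = 41 - 147 = -106)
W(d) = d**2
T(h, C) = (1 + C)*(7 + h) (T(h, C) = (7 + h)*(1 + C) = (1 + C)*(7 + h))
t(j) = 35 + 3*j (t(j) = (7 + (-5)**2) + (7 - 4 + 7*j + j*(-4)) = (7 + 25) + (7 - 4 + 7*j - 4*j) = 32 + (3 + 3*j) = 35 + 3*j)
(7731*X(-3, -3))/t(x) = (7731*(-3))/(35 + 3*(-106)) = -23193/(35 - 318) = -23193/(-283) = -23193*(-1/283) = 23193/283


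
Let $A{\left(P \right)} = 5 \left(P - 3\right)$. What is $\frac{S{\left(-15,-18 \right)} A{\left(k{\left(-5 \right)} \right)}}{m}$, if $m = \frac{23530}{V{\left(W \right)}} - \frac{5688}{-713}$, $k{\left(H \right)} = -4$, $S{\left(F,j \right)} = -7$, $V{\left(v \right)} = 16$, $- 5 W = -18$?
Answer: $\frac{1397480}{8433949} \approx 0.1657$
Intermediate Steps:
$W = \frac{18}{5}$ ($W = \left(- \frac{1}{5}\right) \left(-18\right) = \frac{18}{5} \approx 3.6$)
$m = \frac{8433949}{5704}$ ($m = \frac{23530}{16} - \frac{5688}{-713} = 23530 \cdot \frac{1}{16} - - \frac{5688}{713} = \frac{11765}{8} + \frac{5688}{713} = \frac{8433949}{5704} \approx 1478.6$)
$A{\left(P \right)} = -15 + 5 P$ ($A{\left(P \right)} = 5 \left(-3 + P\right) = -15 + 5 P$)
$\frac{S{\left(-15,-18 \right)} A{\left(k{\left(-5 \right)} \right)}}{m} = \frac{\left(-7\right) \left(-15 + 5 \left(-4\right)\right)}{\frac{8433949}{5704}} = - 7 \left(-15 - 20\right) \frac{5704}{8433949} = \left(-7\right) \left(-35\right) \frac{5704}{8433949} = 245 \cdot \frac{5704}{8433949} = \frac{1397480}{8433949}$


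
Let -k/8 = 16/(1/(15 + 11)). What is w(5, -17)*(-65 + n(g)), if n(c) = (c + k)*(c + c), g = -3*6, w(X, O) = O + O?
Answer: -4093294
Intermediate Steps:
w(X, O) = 2*O
g = -18
k = -3328 (k = -128/(1/(15 + 11)) = -128/(1/26) = -128/1/26 = -128*26 = -8*416 = -3328)
n(c) = 2*c*(-3328 + c) (n(c) = (c - 3328)*(c + c) = (-3328 + c)*(2*c) = 2*c*(-3328 + c))
w(5, -17)*(-65 + n(g)) = (2*(-17))*(-65 + 2*(-18)*(-3328 - 18)) = -34*(-65 + 2*(-18)*(-3346)) = -34*(-65 + 120456) = -34*120391 = -4093294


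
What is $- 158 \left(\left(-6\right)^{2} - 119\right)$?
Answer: $13114$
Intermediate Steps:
$- 158 \left(\left(-6\right)^{2} - 119\right) = - 158 \left(36 - 119\right) = \left(-158\right) \left(-83\right) = 13114$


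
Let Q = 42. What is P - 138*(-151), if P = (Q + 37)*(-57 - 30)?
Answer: 13965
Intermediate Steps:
P = -6873 (P = (42 + 37)*(-57 - 30) = 79*(-87) = -6873)
P - 138*(-151) = -6873 - 138*(-151) = -6873 + 20838 = 13965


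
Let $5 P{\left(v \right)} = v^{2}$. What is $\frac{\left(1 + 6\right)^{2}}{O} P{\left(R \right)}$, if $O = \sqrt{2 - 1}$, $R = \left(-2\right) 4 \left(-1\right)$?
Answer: $\frac{3136}{5} \approx 627.2$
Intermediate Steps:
$R = 8$ ($R = \left(-8\right) \left(-1\right) = 8$)
$P{\left(v \right)} = \frac{v^{2}}{5}$
$O = 1$ ($O = \sqrt{1} = 1$)
$\frac{\left(1 + 6\right)^{2}}{O} P{\left(R \right)} = \frac{\left(1 + 6\right)^{2}}{1} \frac{8^{2}}{5} = 7^{2} \cdot 1 \cdot \frac{1}{5} \cdot 64 = 49 \cdot 1 \cdot \frac{64}{5} = 49 \cdot \frac{64}{5} = \frac{3136}{5}$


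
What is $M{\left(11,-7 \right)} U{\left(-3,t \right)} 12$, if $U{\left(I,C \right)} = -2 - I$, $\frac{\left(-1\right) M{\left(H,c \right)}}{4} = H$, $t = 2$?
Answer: $-528$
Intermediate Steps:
$M{\left(H,c \right)} = - 4 H$
$M{\left(11,-7 \right)} U{\left(-3,t \right)} 12 = \left(-4\right) 11 \left(-2 - -3\right) 12 = - 44 \left(-2 + 3\right) 12 = \left(-44\right) 1 \cdot 12 = \left(-44\right) 12 = -528$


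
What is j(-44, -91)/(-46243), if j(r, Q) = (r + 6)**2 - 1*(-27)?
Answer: -1471/46243 ≈ -0.031810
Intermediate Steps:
j(r, Q) = 27 + (6 + r)**2 (j(r, Q) = (6 + r)**2 + 27 = 27 + (6 + r)**2)
j(-44, -91)/(-46243) = (27 + (6 - 44)**2)/(-46243) = (27 + (-38)**2)*(-1/46243) = (27 + 1444)*(-1/46243) = 1471*(-1/46243) = -1471/46243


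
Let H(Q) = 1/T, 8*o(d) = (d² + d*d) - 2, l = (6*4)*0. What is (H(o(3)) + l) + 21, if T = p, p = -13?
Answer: 272/13 ≈ 20.923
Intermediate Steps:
l = 0 (l = 24*0 = 0)
T = -13
o(d) = -¼ + d²/4 (o(d) = ((d² + d*d) - 2)/8 = ((d² + d²) - 2)/8 = (2*d² - 2)/8 = (-2 + 2*d²)/8 = -¼ + d²/4)
H(Q) = -1/13 (H(Q) = 1/(-13) = -1/13)
(H(o(3)) + l) + 21 = (-1/13 + 0) + 21 = -1/13 + 21 = 272/13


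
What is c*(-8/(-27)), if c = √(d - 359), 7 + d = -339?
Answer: 8*I*√705/27 ≈ 7.8672*I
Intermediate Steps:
d = -346 (d = -7 - 339 = -346)
c = I*√705 (c = √(-346 - 359) = √(-705) = I*√705 ≈ 26.552*I)
c*(-8/(-27)) = (I*√705)*(-8/(-27)) = (I*√705)*(-8*(-1/27)) = (I*√705)*(8/27) = 8*I*√705/27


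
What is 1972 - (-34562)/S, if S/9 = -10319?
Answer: 183107050/92871 ≈ 1971.6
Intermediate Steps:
S = -92871 (S = 9*(-10319) = -92871)
1972 - (-34562)/S = 1972 - (-34562)/(-92871) = 1972 - (-34562)*(-1)/92871 = 1972 - 1*34562/92871 = 1972 - 34562/92871 = 183107050/92871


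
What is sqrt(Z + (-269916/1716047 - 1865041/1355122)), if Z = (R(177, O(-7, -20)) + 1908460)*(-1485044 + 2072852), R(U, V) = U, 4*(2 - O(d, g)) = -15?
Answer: sqrt(6066999788046368193245979420371317790)/2325453042734 ≈ 1.0592e+6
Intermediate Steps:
O(d, g) = 23/4 (O(d, g) = 2 - 1/4*(-15) = 2 + 15/4 = 23/4)
Z = 1121912097696 (Z = (177 + 1908460)*(-1485044 + 2072852) = 1908637*587808 = 1121912097696)
sqrt(Z + (-269916/1716047 - 1865041/1355122)) = sqrt(1121912097696 + (-269916/1716047 - 1865041/1355122)) = sqrt(1121912097696 - 3566267122679/2325453042734) = sqrt(2608953901263681603818185/2325453042734) = sqrt(6066999788046368193245979420371317790)/2325453042734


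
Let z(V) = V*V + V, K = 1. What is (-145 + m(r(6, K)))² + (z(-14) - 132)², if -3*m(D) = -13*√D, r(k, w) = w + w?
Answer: 212063/9 - 3770*√2/3 ≈ 21785.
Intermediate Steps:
z(V) = V + V² (z(V) = V² + V = V + V²)
r(k, w) = 2*w
m(D) = 13*√D/3 (m(D) = -(-13)*√D/3 = 13*√D/3)
(-145 + m(r(6, K)))² + (z(-14) - 132)² = (-145 + 13*√(2*1)/3)² + (-14*(1 - 14) - 132)² = (-145 + 13*√2/3)² + (-14*(-13) - 132)² = (-145 + 13*√2/3)² + (182 - 132)² = (-145 + 13*√2/3)² + 50² = (-145 + 13*√2/3)² + 2500 = 2500 + (-145 + 13*√2/3)²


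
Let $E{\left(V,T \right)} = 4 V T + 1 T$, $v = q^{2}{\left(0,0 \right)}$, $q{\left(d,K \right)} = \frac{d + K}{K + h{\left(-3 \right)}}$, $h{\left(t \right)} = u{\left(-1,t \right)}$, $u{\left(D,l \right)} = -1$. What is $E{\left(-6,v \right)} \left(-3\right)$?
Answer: $0$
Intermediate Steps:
$h{\left(t \right)} = -1$
$q{\left(d,K \right)} = \frac{K + d}{-1 + K}$ ($q{\left(d,K \right)} = \frac{d + K}{K - 1} = \frac{K + d}{-1 + K}$)
$v = 0$ ($v = \left(\frac{0 + 0}{-1 + 0}\right)^{2} = \left(\frac{1}{-1} \cdot 0\right)^{2} = \left(\left(-1\right) 0\right)^{2} = 0^{2} = 0$)
$E{\left(V,T \right)} = T + 4 T V$ ($E{\left(V,T \right)} = 4 T V + T = T + 4 T V$)
$E{\left(-6,v \right)} \left(-3\right) = 0 \left(1 + 4 \left(-6\right)\right) \left(-3\right) = 0 \left(1 - 24\right) \left(-3\right) = 0 \left(-23\right) \left(-3\right) = 0 \left(-3\right) = 0$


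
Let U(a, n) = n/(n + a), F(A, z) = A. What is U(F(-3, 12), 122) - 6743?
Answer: -802295/119 ≈ -6742.0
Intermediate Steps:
U(a, n) = n/(a + n)
U(F(-3, 12), 122) - 6743 = 122/(-3 + 122) - 6743 = 122/119 - 6743 = -802295/119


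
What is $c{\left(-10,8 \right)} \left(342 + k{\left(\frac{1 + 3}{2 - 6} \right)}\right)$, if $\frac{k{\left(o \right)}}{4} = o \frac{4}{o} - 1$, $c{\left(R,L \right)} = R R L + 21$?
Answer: $290634$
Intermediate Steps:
$c{\left(R,L \right)} = 21 + L R^{2}$ ($c{\left(R,L \right)} = R^{2} L + 21 = L R^{2} + 21 = 21 + L R^{2}$)
$k{\left(o \right)} = 12$ ($k{\left(o \right)} = 4 \left(o \frac{4}{o} - 1\right) = 4 \left(4 - 1\right) = 4 \cdot 3 = 12$)
$c{\left(-10,8 \right)} \left(342 + k{\left(\frac{1 + 3}{2 - 6} \right)}\right) = \left(21 + 8 \left(-10\right)^{2}\right) \left(342 + 12\right) = \left(21 + 8 \cdot 100\right) 354 = \left(21 + 800\right) 354 = 821 \cdot 354 = 290634$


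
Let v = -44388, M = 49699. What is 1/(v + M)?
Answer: 1/5311 ≈ 0.00018829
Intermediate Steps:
1/(v + M) = 1/(-44388 + 49699) = 1/5311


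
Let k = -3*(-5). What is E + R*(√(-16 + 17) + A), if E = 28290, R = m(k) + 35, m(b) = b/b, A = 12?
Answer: 28758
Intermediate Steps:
k = 15
m(b) = 1
R = 36 (R = 1 + 35 = 36)
E + R*(√(-16 + 17) + A) = 28290 + 36*(√(-16 + 17) + 12) = 28290 + 36*(√1 + 12) = 28290 + 36*(1 + 12) = 28290 + 36*13 = 28290 + 468 = 28758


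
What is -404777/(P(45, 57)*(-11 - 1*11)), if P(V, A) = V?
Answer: 404777/990 ≈ 408.87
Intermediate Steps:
-404777/(P(45, 57)*(-11 - 1*11)) = -404777/(45*(-11 - 1*11)) = -404777/(45*(-11 - 11)) = -404777/(45*(-22)) = -404777/(-990) = -404777*(-1)/990 = -1*(-404777/990) = 404777/990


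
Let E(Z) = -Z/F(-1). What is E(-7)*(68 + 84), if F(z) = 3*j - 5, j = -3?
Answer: -76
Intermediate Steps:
F(z) = -14 (F(z) = 3*(-3) - 5 = -9 - 5 = -14)
E(Z) = Z/14 (E(Z) = -Z/(-14) = -Z*(-1)/14 = -(-1)*Z/14 = Z/14)
E(-7)*(68 + 84) = ((1/14)*(-7))*(68 + 84) = -½*152 = -76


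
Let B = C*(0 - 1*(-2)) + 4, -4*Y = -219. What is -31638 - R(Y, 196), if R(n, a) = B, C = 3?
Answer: -31648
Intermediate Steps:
Y = 219/4 (Y = -¼*(-219) = 219/4 ≈ 54.750)
B = 10 (B = 3*(0 - 1*(-2)) + 4 = 3*(0 + 2) + 4 = 3*2 + 4 = 6 + 4 = 10)
R(n, a) = 10
-31638 - R(Y, 196) = -31638 - 1*10 = -31638 - 10 = -31648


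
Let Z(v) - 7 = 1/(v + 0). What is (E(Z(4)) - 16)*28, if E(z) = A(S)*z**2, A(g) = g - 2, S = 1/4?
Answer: -48377/16 ≈ -3023.6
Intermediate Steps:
S = 1/4 ≈ 0.25000
A(g) = -2 + g
Z(v) = 7 + 1/v (Z(v) = 7 + 1/(v + 0) = 7 + 1/v)
E(z) = -7*z**2/4 (E(z) = (-2 + 1/4)*z**2 = -7*z**2/4)
(E(Z(4)) - 16)*28 = (-7*(7 + 1/4)**2/4 - 16)*28 = (-7*(29/4)**2/4 - 16)*28 = (-7/4*841/16 - 16)*28 = (-5887/64 - 16)*28 = -6911/64*28 = -48377/16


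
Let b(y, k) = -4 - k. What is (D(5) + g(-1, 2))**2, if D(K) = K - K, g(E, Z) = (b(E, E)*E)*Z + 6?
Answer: 144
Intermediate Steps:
g(E, Z) = 6 + E*Z*(-4 - E) (g(E, Z) = ((-4 - E)*E)*Z + 6 = (E*(-4 - E))*Z + 6 = E*Z*(-4 - E) + 6 = 6 + E*Z*(-4 - E))
D(K) = 0
(D(5) + g(-1, 2))**2 = (0 + (6 - 1*(-1)*2*(4 - 1)))**2 = (0 + (6 - 1*(-1)*2*3))**2 = (0 + (6 + 6))**2 = (0 + 12)**2 = 12**2 = 144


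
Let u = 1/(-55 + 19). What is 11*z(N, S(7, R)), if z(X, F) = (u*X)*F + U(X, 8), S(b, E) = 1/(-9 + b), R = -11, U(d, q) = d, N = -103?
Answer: -82709/72 ≈ -1148.7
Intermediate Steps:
u = -1/36 (u = 1/(-36) = -1/36 ≈ -0.027778)
z(X, F) = X - F*X/36 (z(X, F) = (-X/36)*F + X = -F*X/36 + X = X - F*X/36)
11*z(N, S(7, R)) = 11*((1/36)*(-103)*(36 - 1/(-9 + 7))) = 11*((1/36)*(-103)*(36 - 1/(-2))) = 11*((1/36)*(-103)*(36 - 1*(-½))) = 11*((1/36)*(-103)*(36 + ½)) = 11*((1/36)*(-103)*(73/2)) = 11*(-7519/72) = -82709/72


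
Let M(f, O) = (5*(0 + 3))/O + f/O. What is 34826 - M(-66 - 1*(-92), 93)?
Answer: 3238777/93 ≈ 34826.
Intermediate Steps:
M(f, O) = 15/O + f/O (M(f, O) = (5*3)/O + f/O = 15/O + f/O)
34826 - M(-66 - 1*(-92), 93) = 34826 - (15 + (-66 - 1*(-92)))/93 = 34826 - (15 + (-66 + 92))/93 = 34826 - (15 + 26)/93 = 34826 - 41/93 = 3238777/93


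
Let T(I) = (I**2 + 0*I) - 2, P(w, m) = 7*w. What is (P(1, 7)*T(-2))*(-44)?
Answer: -616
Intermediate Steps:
T(I) = -2 + I**2 (T(I) = (I**2 + 0) - 2 = I**2 - 2 = -2 + I**2)
(P(1, 7)*T(-2))*(-44) = ((7*1)*(-2 + (-2)**2))*(-44) = (7*(-2 + 4))*(-44) = (7*2)*(-44) = 14*(-44) = -616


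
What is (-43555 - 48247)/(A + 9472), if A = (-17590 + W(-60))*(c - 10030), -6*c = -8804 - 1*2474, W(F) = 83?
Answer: -275406/428092073 ≈ -0.00064333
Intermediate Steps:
c = 5639/3 (c = -(-8804 - 1*2474)/6 = -(-8804 - 2474)/6 = -1/6*(-11278) = 5639/3 ≈ 1879.7)
A = 428063657/3 (A = (-17590 + 83)*(5639/3 - 10030) = -17507*(-24451/3) = 428063657/3 ≈ 1.4269e+8)
(-43555 - 48247)/(A + 9472) = (-43555 - 48247)/(428063657/3 + 9472) = -91802/428092073/3 = -91802*3/428092073 = -275406/428092073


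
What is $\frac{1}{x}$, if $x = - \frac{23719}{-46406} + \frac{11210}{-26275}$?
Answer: $\frac{243863530}{20601093} \approx 11.837$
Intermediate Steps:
$x = \frac{20601093}{243863530}$ ($x = \left(-23719\right) \left(- \frac{1}{46406}\right) + 11210 \left(- \frac{1}{26275}\right) = \frac{23719}{46406} - \frac{2242}{5255} = \frac{20601093}{243863530} \approx 0.084478$)
$\frac{1}{x} = \frac{1}{\frac{20601093}{243863530}} = \frac{243863530}{20601093}$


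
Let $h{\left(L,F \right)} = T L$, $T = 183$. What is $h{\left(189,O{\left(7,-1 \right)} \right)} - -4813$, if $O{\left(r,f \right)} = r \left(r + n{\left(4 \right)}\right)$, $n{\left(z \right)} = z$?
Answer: $39400$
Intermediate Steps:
$O{\left(r,f \right)} = r \left(4 + r\right)$ ($O{\left(r,f \right)} = r \left(r + 4\right) = r \left(4 + r\right)$)
$h{\left(L,F \right)} = 183 L$
$h{\left(189,O{\left(7,-1 \right)} \right)} - -4813 = 183 \cdot 189 - -4813 = 34587 + 4813 = 39400$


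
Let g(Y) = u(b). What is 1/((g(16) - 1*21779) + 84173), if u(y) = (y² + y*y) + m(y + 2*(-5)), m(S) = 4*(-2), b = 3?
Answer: 1/62404 ≈ 1.6025e-5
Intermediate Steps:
m(S) = -8
u(y) = -8 + 2*y² (u(y) = (y² + y*y) - 8 = (y² + y²) - 8 = 2*y² - 8 = -8 + 2*y²)
g(Y) = 10 (g(Y) = -8 + 2*3² = -8 + 2*9 = -8 + 18 = 10)
1/((g(16) - 1*21779) + 84173) = 1/((10 - 1*21779) + 84173) = 1/((10 - 21779) + 84173) = 1/(-21769 + 84173) = 1/62404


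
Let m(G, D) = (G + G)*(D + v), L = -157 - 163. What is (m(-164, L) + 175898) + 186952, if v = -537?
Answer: 643946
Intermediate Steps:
L = -320
m(G, D) = 2*G*(-537 + D) (m(G, D) = (G + G)*(D - 537) = (2*G)*(-537 + D) = 2*G*(-537 + D))
(m(-164, L) + 175898) + 186952 = (2*(-164)*(-537 - 320) + 175898) + 186952 = (2*(-164)*(-857) + 175898) + 186952 = (281096 + 175898) + 186952 = 456994 + 186952 = 643946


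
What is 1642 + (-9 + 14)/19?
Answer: 31203/19 ≈ 1642.3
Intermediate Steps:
1642 + (-9 + 14)/19 = 1642 + (1/19)*5 = 1642 + 5/19 = 31203/19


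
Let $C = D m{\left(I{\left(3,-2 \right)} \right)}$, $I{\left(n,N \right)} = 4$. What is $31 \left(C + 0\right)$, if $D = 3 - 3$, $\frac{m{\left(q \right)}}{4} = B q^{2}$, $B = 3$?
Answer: $0$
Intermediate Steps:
$m{\left(q \right)} = 12 q^{2}$ ($m{\left(q \right)} = 4 \cdot 3 q^{2} = 12 q^{2}$)
$D = 0$
$C = 0$ ($C = 0 \cdot 12 \cdot 4^{2} = 0 \cdot 12 \cdot 16 = 0 \cdot 192 = 0$)
$31 \left(C + 0\right) = 31 \left(0 + 0\right) = 31 \cdot 0 = 0$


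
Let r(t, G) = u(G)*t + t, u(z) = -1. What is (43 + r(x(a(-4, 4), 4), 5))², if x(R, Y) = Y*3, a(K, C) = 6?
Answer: 1849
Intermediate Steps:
x(R, Y) = 3*Y
r(t, G) = 0 (r(t, G) = -t + t = 0)
(43 + r(x(a(-4, 4), 4), 5))² = (43 + 0)² = 43² = 1849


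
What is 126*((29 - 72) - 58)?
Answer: -12726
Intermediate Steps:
126*((29 - 72) - 58) = 126*(-43 - 58) = 126*(-101) = -12726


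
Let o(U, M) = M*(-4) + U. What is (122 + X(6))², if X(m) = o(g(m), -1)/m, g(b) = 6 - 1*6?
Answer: 135424/9 ≈ 15047.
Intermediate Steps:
g(b) = 0 (g(b) = 6 - 6 = 0)
o(U, M) = U - 4*M (o(U, M) = -4*M + U = U - 4*M)
X(m) = 4/m (X(m) = (0 - 4*(-1))/m = (0 + 4)/m = 4/m)
(122 + X(6))² = (122 + 4/6)² = (122 + 4*(⅙))² = (122 + ⅔)² = (368/3)² = 135424/9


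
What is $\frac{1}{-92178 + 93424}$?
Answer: $\frac{1}{1246} \approx 0.00080257$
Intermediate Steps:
$\frac{1}{-92178 + 93424} = \frac{1}{1246}$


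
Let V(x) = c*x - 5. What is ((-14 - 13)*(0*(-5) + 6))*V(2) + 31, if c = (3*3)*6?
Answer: -16655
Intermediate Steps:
c = 54 (c = 9*6 = 54)
V(x) = -5 + 54*x (V(x) = 54*x - 5 = -5 + 54*x)
((-14 - 13)*(0*(-5) + 6))*V(2) + 31 = ((-14 - 13)*(0*(-5) + 6))*(-5 + 54*2) + 31 = (-27*(0 + 6))*(-5 + 108) + 31 = -27*6*103 + 31 = -162*103 + 31 = -16686 + 31 = -16655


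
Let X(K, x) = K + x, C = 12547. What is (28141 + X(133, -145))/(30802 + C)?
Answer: 28129/43349 ≈ 0.64890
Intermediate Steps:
(28141 + X(133, -145))/(30802 + C) = (28141 + (133 - 145))/(30802 + 12547) = (28141 - 12)/43349 = 28129*(1/43349) = 28129/43349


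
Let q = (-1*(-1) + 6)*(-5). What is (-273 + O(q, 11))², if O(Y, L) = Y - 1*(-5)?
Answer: 91809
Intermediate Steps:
q = -35 (q = (1 + 6)*(-5) = 7*(-5) = -35)
O(Y, L) = 5 + Y (O(Y, L) = Y + 5 = 5 + Y)
(-273 + O(q, 11))² = (-273 + (5 - 35))² = (-273 - 30)² = (-303)² = 91809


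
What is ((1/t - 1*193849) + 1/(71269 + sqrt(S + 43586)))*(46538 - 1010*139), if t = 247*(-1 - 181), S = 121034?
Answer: 692327276196602743813842/38054353246819 + 62568*sqrt(41155)/1693035247 ≈ 1.8193e+10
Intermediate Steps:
t = -44954 (t = 247*(-182) = -44954)
((1/t - 1*193849) + 1/(71269 + sqrt(S + 43586)))*(46538 - 1010*139) = ((1/(-44954) - 1*193849) + 1/(71269 + sqrt(121034 + 43586)))*(46538 - 1010*139) = ((-1/44954 - 193849) + 1/(71269 + sqrt(164620)))*(46538 - 140390) = (-8714287947/44954 + 1/(71269 + 2*sqrt(41155)))*(-93852) = 408926676200922/22477 - 93852/(71269 + 2*sqrt(41155))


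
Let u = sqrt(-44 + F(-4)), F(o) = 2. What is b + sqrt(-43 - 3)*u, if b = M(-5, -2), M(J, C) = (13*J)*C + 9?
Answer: 139 - 2*sqrt(483) ≈ 95.046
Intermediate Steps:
M(J, C) = 9 + 13*C*J (M(J, C) = 13*C*J + 9 = 9 + 13*C*J)
b = 139 (b = 9 + 13*(-2)*(-5) = 9 + 130 = 139)
u = I*sqrt(42) (u = sqrt(-44 + 2) = sqrt(-42) = I*sqrt(42) ≈ 6.4807*I)
b + sqrt(-43 - 3)*u = 139 + sqrt(-43 - 3)*(I*sqrt(42)) = 139 + sqrt(-46)*(I*sqrt(42)) = 139 + (I*sqrt(46))*(I*sqrt(42)) = 139 - 2*sqrt(483)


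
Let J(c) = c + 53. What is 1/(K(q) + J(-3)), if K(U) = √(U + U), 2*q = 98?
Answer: 25/1201 - 7*√2/2402 ≈ 0.016695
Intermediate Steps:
q = 49 (q = (½)*98 = 49)
K(U) = √2*√U (K(U) = √(2*U) = √2*√U)
J(c) = 53 + c
1/(K(q) + J(-3)) = 1/(√2*√49 + (53 - 3)) = 1/(√2*7 + 50) = 1/(7*√2 + 50) = 1/(50 + 7*√2)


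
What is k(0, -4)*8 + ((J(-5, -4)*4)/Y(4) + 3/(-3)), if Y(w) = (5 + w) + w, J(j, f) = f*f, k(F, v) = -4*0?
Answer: 51/13 ≈ 3.9231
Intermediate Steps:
k(F, v) = 0
J(j, f) = f²
Y(w) = 5 + 2*w
k(0, -4)*8 + ((J(-5, -4)*4)/Y(4) + 3/(-3)) = 0*8 + (((-4)²*4)/(5 + 2*4) + 3/(-3)) = 0 + ((16*4)/(5 + 8) + 3*(-⅓)) = 0 + (64/13 - 1) = 0 + 51/13 = 51/13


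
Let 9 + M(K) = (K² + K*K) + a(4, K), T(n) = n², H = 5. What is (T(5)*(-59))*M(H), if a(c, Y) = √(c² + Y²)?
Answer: -60475 - 1475*√41 ≈ -69920.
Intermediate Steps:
a(c, Y) = √(Y² + c²)
M(K) = -9 + √(16 + K²) + 2*K² (M(K) = -9 + ((K² + K*K) + √(K² + 4²)) = -9 + ((K² + K²) + √(K² + 16)) = -9 + (2*K² + √(16 + K²)) = -9 + (√(16 + K²) + 2*K²) = -9 + √(16 + K²) + 2*K²)
(T(5)*(-59))*M(H) = (5²*(-59))*(-9 + √(16 + 5²) + 2*5²) = (25*(-59))*(-9 + √(16 + 25) + 2*25) = -1475*(-9 + √41 + 50) = -1475*(41 + √41) = -60475 - 1475*√41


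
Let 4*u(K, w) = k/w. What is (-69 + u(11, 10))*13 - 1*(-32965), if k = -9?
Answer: 1282603/40 ≈ 32065.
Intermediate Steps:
u(K, w) = -9/(4*w) (u(K, w) = (-9/w)/4 = -9/(4*w))
(-69 + u(11, 10))*13 - 1*(-32965) = (-69 - 9/4/10)*13 - 1*(-32965) = (-69 - 9/4*1/10)*13 + 32965 = (-69 - 9/40)*13 + 32965 = -2769/40*13 + 32965 = -35997/40 + 32965 = 1282603/40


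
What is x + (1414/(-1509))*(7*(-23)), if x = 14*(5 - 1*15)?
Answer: 16394/1509 ≈ 10.864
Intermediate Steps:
x = -140 (x = 14*(5 - 15) = 14*(-10) = -140)
x + (1414/(-1509))*(7*(-23)) = -140 + (1414/(-1509))*(7*(-23)) = -140 + (1414*(-1/1509))*(-161) = -140 - 1414/1509*(-161) = -140 + 227654/1509 = 16394/1509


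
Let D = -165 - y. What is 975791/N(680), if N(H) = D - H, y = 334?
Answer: -975791/1179 ≈ -827.64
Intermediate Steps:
D = -499 (D = -165 - 1*334 = -165 - 334 = -499)
N(H) = -499 - H
975791/N(680) = 975791/(-499 - 1*680) = 975791/(-499 - 680) = 975791/(-1179) = 975791*(-1/1179) = -975791/1179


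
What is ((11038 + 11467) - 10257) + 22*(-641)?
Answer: -1854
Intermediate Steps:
((11038 + 11467) - 10257) + 22*(-641) = (22505 - 10257) - 14102 = 12248 - 14102 = -1854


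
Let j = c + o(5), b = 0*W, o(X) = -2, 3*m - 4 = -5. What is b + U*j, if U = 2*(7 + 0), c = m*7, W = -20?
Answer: -182/3 ≈ -60.667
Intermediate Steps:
m = -⅓ (m = 4/3 + (⅓)*(-5) = 4/3 - 5/3 = -⅓ ≈ -0.33333)
c = -7/3 (c = -⅓*7 = -7/3 ≈ -2.3333)
b = 0 (b = 0*(-20) = 0)
U = 14 (U = 2*7 = 14)
j = -13/3 (j = -7/3 - 2 = -13/3 ≈ -4.3333)
b + U*j = 0 + 14*(-13/3) = 0 - 182/3 = -182/3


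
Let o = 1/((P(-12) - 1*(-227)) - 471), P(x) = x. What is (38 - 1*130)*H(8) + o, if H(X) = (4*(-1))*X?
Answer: 753663/256 ≈ 2944.0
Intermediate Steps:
H(X) = -4*X
o = -1/256 (o = 1/((-12 - 1*(-227)) - 471) = 1/((-12 + 227) - 471) = 1/(215 - 471) = 1/(-256) = -1/256 ≈ -0.0039063)
(38 - 1*130)*H(8) + o = (38 - 1*130)*(-4*8) - 1/256 = (38 - 130)*(-32) - 1/256 = -92*(-32) - 1/256 = 2944 - 1/256 = 753663/256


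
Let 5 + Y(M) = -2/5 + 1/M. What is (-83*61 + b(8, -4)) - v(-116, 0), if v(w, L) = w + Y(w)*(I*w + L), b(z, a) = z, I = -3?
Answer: -15284/5 ≈ -3056.8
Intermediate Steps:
Y(M) = -27/5 + 1/M (Y(M) = -5 + (-2/5 + 1/M) = -5 + (-2*⅕ + 1/M) = -5 + (-⅖ + 1/M) = -27/5 + 1/M)
v(w, L) = w + (-27/5 + 1/w)*(L - 3*w) (v(w, L) = w + (-27/5 + 1/w)*(-3*w + L) = w + (-27/5 + 1/w)*(L - 3*w))
(-83*61 + b(8, -4)) - v(-116, 0) = (-83*61 + 8) - (-3 - 27/5*0 + (86/5)*(-116) + 0/(-116)) = (-5063 + 8) - (-3 + 0 - 9976/5 + 0*(-1/116)) = -5055 - (-3 + 0 - 9976/5 + 0) = -5055 - 1*(-9991/5) = -5055 + 9991/5 = -15284/5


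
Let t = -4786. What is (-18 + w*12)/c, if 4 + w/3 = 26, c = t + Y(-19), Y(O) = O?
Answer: -774/4805 ≈ -0.16108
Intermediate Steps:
c = -4805 (c = -4786 - 19 = -4805)
w = 66 (w = -12 + 3*26 = -12 + 78 = 66)
(-18 + w*12)/c = (-18 + 66*12)/(-4805) = (-18 + 792)*(-1/4805) = 774*(-1/4805) = -774/4805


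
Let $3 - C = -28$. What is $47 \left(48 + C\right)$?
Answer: $3713$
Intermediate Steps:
$C = 31$ ($C = 3 - -28 = 3 + 28 = 31$)
$47 \left(48 + C\right) = 47 \left(48 + 31\right) = 47 \cdot 79 = 3713$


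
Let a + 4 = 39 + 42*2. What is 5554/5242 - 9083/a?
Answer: -23476080/311899 ≈ -75.268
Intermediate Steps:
a = 119 (a = -4 + (39 + 42*2) = -4 + (39 + 84) = -4 + 123 = 119)
5554/5242 - 9083/a = 5554/5242 - 9083/119 = 5554*(1/5242) - 9083*1/119 = 2777/2621 - 9083/119 = -23476080/311899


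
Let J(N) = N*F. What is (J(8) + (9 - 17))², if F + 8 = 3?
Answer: 2304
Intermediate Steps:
F = -5 (F = -8 + 3 = -5)
J(N) = -5*N (J(N) = N*(-5) = -5*N)
(J(8) + (9 - 17))² = (-5*8 + (9 - 17))² = (-40 - 8)² = (-48)² = 2304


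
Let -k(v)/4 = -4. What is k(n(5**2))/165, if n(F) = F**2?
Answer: 16/165 ≈ 0.096970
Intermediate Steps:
k(v) = 16 (k(v) = -4*(-4) = 16)
k(n(5**2))/165 = 16/165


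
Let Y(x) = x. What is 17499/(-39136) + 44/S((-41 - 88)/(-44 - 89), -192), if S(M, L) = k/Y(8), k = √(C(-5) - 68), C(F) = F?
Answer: -17499/39136 - 352*I*√73/73 ≈ -0.44713 - 41.198*I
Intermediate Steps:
k = I*√73 (k = √(-5 - 68) = √(-73) = I*√73 ≈ 8.544*I)
S(M, L) = I*√73/8 (S(M, L) = (I*√73)/8 = (I*√73)*(⅛) = I*√73/8)
17499/(-39136) + 44/S((-41 - 88)/(-44 - 89), -192) = 17499/(-39136) + 44/((I*√73/8)) = 17499*(-1/39136) + 44*(-8*I*√73/73) = -17499/39136 - 352*I*√73/73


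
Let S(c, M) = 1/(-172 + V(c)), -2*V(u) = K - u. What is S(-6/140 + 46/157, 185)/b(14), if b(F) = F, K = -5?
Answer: -1570/3722861 ≈ -0.00042172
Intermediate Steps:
V(u) = 5/2 + u/2 (V(u) = -(-5 - u)/2 = 5/2 + u/2)
S(c, M) = 1/(-339/2 + c/2) (S(c, M) = 1/(-172 + (5/2 + c/2)) = 1/(-339/2 + c/2))
S(-6/140 + 46/157, 185)/b(14) = (2/(-339 + (-6/140 + 46/157)))/14 = (2/(-339 + (-6*1/140 + 46*(1/157))))*(1/14) = (2/(-339 + (-3/70 + 46/157)))*(1/14) = (2/(-339 + 2749/10990))*(1/14) = (2/(-3722861/10990))*(1/14) = (2*(-10990/3722861))*(1/14) = -21980/3722861*1/14 = -1570/3722861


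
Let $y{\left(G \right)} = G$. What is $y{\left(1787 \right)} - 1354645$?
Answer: $-1352858$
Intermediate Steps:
$y{\left(1787 \right)} - 1354645 = 1787 - 1354645 = -1352858$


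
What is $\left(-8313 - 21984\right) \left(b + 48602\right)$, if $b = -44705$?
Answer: $-118067409$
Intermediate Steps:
$\left(-8313 - 21984\right) \left(b + 48602\right) = \left(-8313 - 21984\right) \left(-44705 + 48602\right) = \left(-30297\right) 3897 = -118067409$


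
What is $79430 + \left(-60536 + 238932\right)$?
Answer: $257826$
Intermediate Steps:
$79430 + \left(-60536 + 238932\right) = 79430 + 178396 = 257826$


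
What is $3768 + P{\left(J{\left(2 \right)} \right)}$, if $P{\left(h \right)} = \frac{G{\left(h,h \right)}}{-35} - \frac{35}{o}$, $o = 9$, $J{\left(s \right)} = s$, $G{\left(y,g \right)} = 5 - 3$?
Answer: $\frac{1185677}{315} \approx 3764.1$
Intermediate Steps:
$G{\left(y,g \right)} = 2$
$P{\left(h \right)} = - \frac{1243}{315}$ ($P{\left(h \right)} = \frac{2}{-35} - \frac{35}{9} = 2 \left(- \frac{1}{35}\right) - \frac{35}{9} = - \frac{2}{35} - \frac{35}{9} = - \frac{1243}{315}$)
$3768 + P{\left(J{\left(2 \right)} \right)} = 3768 - \frac{1243}{315} = \frac{1185677}{315}$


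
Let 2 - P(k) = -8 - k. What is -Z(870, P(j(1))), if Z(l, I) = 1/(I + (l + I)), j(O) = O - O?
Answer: -1/890 ≈ -0.0011236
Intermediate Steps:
j(O) = 0
P(k) = 10 + k (P(k) = 2 - (-8 - k) = 2 + (8 + k) = 10 + k)
Z(l, I) = 1/(l + 2*I) (Z(l, I) = 1/(I + (I + l)) = 1/(l + 2*I))
-Z(870, P(j(1))) = -1/(870 + 2*(10 + 0)) = -1/(870 + 2*10) = -1/(870 + 20) = -1/890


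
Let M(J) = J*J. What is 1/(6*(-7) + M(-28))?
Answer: 1/742 ≈ 0.0013477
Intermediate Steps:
M(J) = J²
1/(6*(-7) + M(-28)) = 1/(6*(-7) + (-28)²) = 1/(-42 + 784) = 1/742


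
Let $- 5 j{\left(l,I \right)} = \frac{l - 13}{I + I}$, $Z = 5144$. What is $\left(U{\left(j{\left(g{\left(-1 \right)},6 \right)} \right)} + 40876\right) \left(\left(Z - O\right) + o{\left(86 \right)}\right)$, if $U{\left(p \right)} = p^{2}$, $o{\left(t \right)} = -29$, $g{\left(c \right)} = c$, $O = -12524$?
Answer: $\frac{648911451911}{900} \approx 7.2101 \cdot 10^{8}$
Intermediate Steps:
$j{\left(l,I \right)} = - \frac{-13 + l}{10 I}$ ($j{\left(l,I \right)} = - \frac{\left(l - 13\right) \frac{1}{I + I}}{5} = - \frac{\left(-13 + l\right) \frac{1}{2 I}}{5} = - \frac{\frac{1}{2} \frac{1}{I} \left(-13 + l\right)}{5} = - \frac{-13 + l}{10 I}$)
$\left(U{\left(j{\left(g{\left(-1 \right)},6 \right)} \right)} + 40876\right) \left(\left(Z - O\right) + o{\left(86 \right)}\right) = \left(\left(\frac{13 - -1}{10 \cdot 6}\right)^{2} + 40876\right) \left(\left(5144 - -12524\right) - 29\right) = \left(\left(\frac{1}{10} \cdot \frac{1}{6} \left(13 + 1\right)\right)^{2} + 40876\right) \left(\left(5144 + 12524\right) - 29\right) = \left(\left(\frac{1}{10} \cdot \frac{1}{6} \cdot 14\right)^{2} + 40876\right) \left(17668 - 29\right) = \left(\left(\frac{7}{30}\right)^{2} + 40876\right) 17639 = \left(\frac{49}{900} + 40876\right) 17639 = \frac{36788449}{900} \cdot 17639 = \frac{648911451911}{900}$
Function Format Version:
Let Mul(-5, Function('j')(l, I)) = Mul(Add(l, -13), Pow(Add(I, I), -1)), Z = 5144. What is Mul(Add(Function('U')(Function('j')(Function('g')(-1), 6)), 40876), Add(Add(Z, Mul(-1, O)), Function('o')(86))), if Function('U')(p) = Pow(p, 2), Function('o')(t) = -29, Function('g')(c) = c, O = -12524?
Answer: Rational(648911451911, 900) ≈ 7.2101e+8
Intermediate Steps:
Function('j')(l, I) = Mul(Rational(-1, 10), Pow(I, -1), Add(-13, l)) (Function('j')(l, I) = Mul(Rational(-1, 5), Mul(Add(l, -13), Pow(Add(I, I), -1))) = Mul(Rational(-1, 5), Mul(Add(-13, l), Pow(Mul(2, I), -1))) = Mul(Rational(-1, 5), Mul(Add(-13, l), Mul(Rational(1, 2), Pow(I, -1)))) = Mul(Rational(-1, 5), Mul(Rational(1, 2), Pow(I, -1), Add(-13, l))) = Mul(Rational(-1, 10), Pow(I, -1), Add(-13, l)))
Mul(Add(Function('U')(Function('j')(Function('g')(-1), 6)), 40876), Add(Add(Z, Mul(-1, O)), Function('o')(86))) = Mul(Add(Pow(Mul(Rational(1, 10), Pow(6, -1), Add(13, Mul(-1, -1))), 2), 40876), Add(Add(5144, Mul(-1, -12524)), -29)) = Mul(Add(Pow(Mul(Rational(1, 10), Rational(1, 6), Add(13, 1)), 2), 40876), Add(Add(5144, 12524), -29)) = Mul(Add(Pow(Mul(Rational(1, 10), Rational(1, 6), 14), 2), 40876), Add(17668, -29)) = Mul(Add(Pow(Rational(7, 30), 2), 40876), 17639) = Mul(Add(Rational(49, 900), 40876), 17639) = Mul(Rational(36788449, 900), 17639) = Rational(648911451911, 900)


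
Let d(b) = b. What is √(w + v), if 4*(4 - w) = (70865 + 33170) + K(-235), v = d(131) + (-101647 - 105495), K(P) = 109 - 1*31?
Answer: I*√932141/2 ≈ 482.74*I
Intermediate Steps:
K(P) = 78 (K(P) = 109 - 31 = 78)
v = -207011 (v = 131 + (-101647 - 105495) = 131 - 207142 = -207011)
w = -104097/4 (w = 4 - ((70865 + 33170) + 78)/4 = 4 - (104035 + 78)/4 = 4 - ¼*104113 = 4 - 104113/4 = -104097/4 ≈ -26024.)
√(w + v) = √(-104097/4 - 207011) = √(-932141/4) = I*√932141/2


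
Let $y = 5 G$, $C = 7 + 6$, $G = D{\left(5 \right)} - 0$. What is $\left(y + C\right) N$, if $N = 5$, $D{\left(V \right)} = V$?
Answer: $190$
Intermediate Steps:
$G = 5$ ($G = 5 - 0 = 5 + 0 = 5$)
$C = 13$
$y = 25$ ($y = 5 \cdot 5 = 25$)
$\left(y + C\right) N = \left(25 + 13\right) 5 = 38 \cdot 5 = 190$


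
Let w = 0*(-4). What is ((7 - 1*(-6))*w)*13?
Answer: 0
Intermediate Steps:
w = 0
((7 - 1*(-6))*w)*13 = ((7 - 1*(-6))*0)*13 = ((7 + 6)*0)*13 = (13*0)*13 = 0*13 = 0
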